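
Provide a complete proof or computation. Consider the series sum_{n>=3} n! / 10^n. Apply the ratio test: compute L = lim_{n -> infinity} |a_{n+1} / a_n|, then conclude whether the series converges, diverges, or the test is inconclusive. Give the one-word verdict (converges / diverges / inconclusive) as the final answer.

Let a_n denote the general term. Form the ratio a_{n+1}/a_n and simplify:
a_{n+1}/a_n = n/10 + 1/10
Take the limit as n -> infinity: L = infinity.
Since L = infinity > 1 (or L = infinity), the ratio test implies the series diverges.

diverges


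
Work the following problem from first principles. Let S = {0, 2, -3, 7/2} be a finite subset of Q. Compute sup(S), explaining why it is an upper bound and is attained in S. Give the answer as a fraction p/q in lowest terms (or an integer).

S is finite, so sup(S) = max(S).
Sorted decreasing:
7/2, 2, 0, -3
The extremum is 7/2.
For every x in S, x <= 7/2. And 7/2 is in S, so it is attained.
Therefore sup(S) = 7/2.

7/2


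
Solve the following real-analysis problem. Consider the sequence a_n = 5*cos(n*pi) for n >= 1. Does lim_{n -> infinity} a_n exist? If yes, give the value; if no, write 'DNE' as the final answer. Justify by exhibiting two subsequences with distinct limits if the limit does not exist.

Examine the behaviour of a_n along subsequences.
cos(n*pi) = (-1)^n, so a_n = 5*(-1)^n. a_{2k} = 5 -> 5. a_{2k+1} = -5 -> -5.
Since these two subsequential limits are 5 and -5, distinct, the full sequence cannot converge (a convergent sequence has all subsequences tending to the same limit). So lim a_n does not exist.

DNE


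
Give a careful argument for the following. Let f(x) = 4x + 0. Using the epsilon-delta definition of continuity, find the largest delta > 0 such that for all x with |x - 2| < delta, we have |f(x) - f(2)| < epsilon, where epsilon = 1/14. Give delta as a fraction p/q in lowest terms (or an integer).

We compute f(2) = 4*(2) + 0 = 8.
|f(x) - f(2)| = |4x + 0 - (8)| = |4(x - 2)| = 4|x - 2|.
We need 4|x - 2| < 1/14, i.e. |x - 2| < 1/14 / 4 = 1/56.
So any delta <= 1/56 works. Conversely, if delta > 1/56, then x = 2 + 1/56 satisfies |x - 2| = 1/56 < delta but |f(x) - f(2)| = 4 * 1/56 = 1/14, which is not < 1/14; so no larger delta works.
Hence the largest such delta is 1/56.

1/56


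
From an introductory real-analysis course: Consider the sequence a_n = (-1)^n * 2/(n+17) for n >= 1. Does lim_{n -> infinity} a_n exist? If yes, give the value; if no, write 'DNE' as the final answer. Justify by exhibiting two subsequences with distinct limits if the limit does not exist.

Examine the behaviour of a_n along subsequences.
Even-n subsequence a_{2k} = 2/(2k+17) -> 0. Odd-n subsequence a_{2k+1} = -2/(2k+18) -> 0. Both tend to 0, which suggests the limit is 0; verify directly.
|a_n - 0| = 2/(n+17) < 2/n for every n >= 1.
Given epsilon > 0, choose a positive integer N > 2/epsilon. Then for all n >= N, |a_n| < 2/n <= 2/N < epsilon.
So by the definition of the limit, lim a_n exists and equals 0.

0


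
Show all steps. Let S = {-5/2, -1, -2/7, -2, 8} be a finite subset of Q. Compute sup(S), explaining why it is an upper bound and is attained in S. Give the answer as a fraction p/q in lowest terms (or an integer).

S is finite, so sup(S) = max(S).
Sorted decreasing:
8, -2/7, -1, -2, -5/2
The extremum is 8.
For every x in S, x <= 8. And 8 is in S, so it is attained.
Therefore sup(S) = 8.

8


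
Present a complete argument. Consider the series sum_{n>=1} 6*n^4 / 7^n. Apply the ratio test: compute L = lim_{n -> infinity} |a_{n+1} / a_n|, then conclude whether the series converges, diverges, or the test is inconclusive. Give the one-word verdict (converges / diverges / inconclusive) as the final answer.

Let a_n denote the general term. Form the ratio a_{n+1}/a_n and simplify:
a_{n+1}/a_n = (n + 1)^4/(7*n^4)
Take the limit as n -> infinity: L = 1/7.
Since L = 1/7 < 1, the ratio test implies the series converges.

converges


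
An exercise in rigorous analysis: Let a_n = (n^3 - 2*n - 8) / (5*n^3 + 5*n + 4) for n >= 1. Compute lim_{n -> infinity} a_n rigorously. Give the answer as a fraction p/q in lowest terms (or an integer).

Divide numerator and denominator by n^3, the highest power:
numerator / n^3 = 1 - 2/n^2 - 8/n^3
denominator / n^3 = 5 + 5/n^2 + 4/n^3
As n -> infinity, all terms of the form c/n^k (k >= 1) tend to 0.
So numerator / n^3 -> 1 and denominator / n^3 -> 5.
Therefore lim a_n = 1/5.

1/5


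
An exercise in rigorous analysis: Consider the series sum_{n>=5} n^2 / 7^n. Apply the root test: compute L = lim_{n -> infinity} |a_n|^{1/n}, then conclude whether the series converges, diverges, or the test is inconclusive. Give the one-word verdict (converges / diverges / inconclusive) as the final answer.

Let a_n denote the general term. Form |a_n|^(1/n) and simplify:
|a_n|^(1/n) = n^(2/n)/7
Take the limit as n -> infinity: L = 1/7.
Since L = 1/7 < 1, the root test implies convergence.

converges


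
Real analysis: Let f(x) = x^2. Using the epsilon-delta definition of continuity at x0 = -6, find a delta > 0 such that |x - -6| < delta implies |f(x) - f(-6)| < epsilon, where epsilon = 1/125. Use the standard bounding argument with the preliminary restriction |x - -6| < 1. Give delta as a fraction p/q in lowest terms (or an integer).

Factor: |x^2 - (-6)^2| = |x - -6| * |x + -6|.
Impose |x - -6| < 1 first. Then |x + -6| = |(x - -6) + 2*(-6)| <= |x - -6| + 2*|-6| < 1 + 12 = 13.
So |x^2 - (-6)^2| < delta * 13.
We need delta * 13 <= 1/125, i.e. delta <= 1/125/13 = 1/1625.
Since 1/1625 < 1, this is tighter than 1; take delta = 1/1625.
So delta = 1/1625 works.

1/1625


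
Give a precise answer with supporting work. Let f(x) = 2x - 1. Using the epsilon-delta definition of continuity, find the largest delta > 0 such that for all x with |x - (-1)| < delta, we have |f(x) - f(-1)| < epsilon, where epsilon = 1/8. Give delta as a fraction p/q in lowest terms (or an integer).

We compute f(-1) = 2*(-1) - 1 = -3.
|f(x) - f(-1)| = |2x - 1 - (-3)| = |2(x - (-1))| = 2|x - (-1)|.
We need 2|x - (-1)| < 1/8, i.e. |x - (-1)| < 1/8 / 2 = 1/16.
So any delta <= 1/16 works. Conversely, if delta > 1/16, then x = -1 + 1/16 satisfies |x - (-1)| = 1/16 < delta but |f(x) - f(-1)| = 2 * 1/16 = 1/8, which is not < 1/8; so no larger delta works.
Hence the largest such delta is 1/16.

1/16


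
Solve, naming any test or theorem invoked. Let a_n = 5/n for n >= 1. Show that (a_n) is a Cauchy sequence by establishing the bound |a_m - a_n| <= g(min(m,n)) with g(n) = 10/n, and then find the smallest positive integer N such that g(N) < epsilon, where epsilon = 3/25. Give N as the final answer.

For any m, n >= 1, by the triangle inequality:
|a_m - a_n| = |5/m - 5/n| <= 5*1/m + 5*1/n <= 10/min(m,n).
So g(n) = 10/n bounds the Cauchy difference. Since g(n) -> 0, (a_n) is Cauchy.
Now solve g(N) < 3/25: 10/N < 3/25 <=> N > 10 / (3/25) = 250/3.
The smallest integer strictly greater than 250/3 is N = 84.
Check: g(84) = 10/84 = 5/42 < 3/25; g(83) = 10/83 >= 3/25. So N = 84.

84


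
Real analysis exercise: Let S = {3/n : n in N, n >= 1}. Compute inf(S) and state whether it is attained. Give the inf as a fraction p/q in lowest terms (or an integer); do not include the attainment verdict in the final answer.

Analysis:
- Values: 3, 3/2, 1, 3/4, ... strictly decreasing.
- The maximum is 3 (n=1); sup = 3 (attained).
- The set is bounded below by 0; 3/n -> 0 so 0 is the greatest lower bound.
- 0 is not in the set, so inf = 0 is not attained.
Conclusion: inf(S) = 0, not attained in S.

0


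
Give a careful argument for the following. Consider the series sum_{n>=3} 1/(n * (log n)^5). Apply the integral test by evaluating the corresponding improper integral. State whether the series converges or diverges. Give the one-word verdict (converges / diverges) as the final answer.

Let f(x) = 1/(x*log(x)^5). Then f is positive, continuous, and decreasing on [3, infinity), so the integral test applies.
Compute the improper integral int_{3}^infinity f(x) dx:
  antiderivative F(x) = -1/(4*log(x)^4).
  F(x) -> 0 as x -> infinity.  int = 0 - F(3) = 1/(4*log(3)^4) < infinity. By the integral test, the series converges.

converges


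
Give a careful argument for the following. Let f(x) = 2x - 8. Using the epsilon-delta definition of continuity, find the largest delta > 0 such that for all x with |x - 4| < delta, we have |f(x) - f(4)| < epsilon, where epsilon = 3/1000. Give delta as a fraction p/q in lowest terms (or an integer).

We compute f(4) = 2*(4) - 8 = 0.
|f(x) - f(4)| = |2x - 8 - (0)| = |2(x - 4)| = 2|x - 4|.
We need 2|x - 4| < 3/1000, i.e. |x - 4| < 3/1000 / 2 = 3/2000.
So any delta <= 3/2000 works. Conversely, if delta > 3/2000, then x = 4 + 3/2000 satisfies |x - 4| = 3/2000 < delta but |f(x) - f(4)| = 2 * 3/2000 = 3/1000, which is not < 3/1000; so no larger delta works.
Hence the largest such delta is 3/2000.

3/2000


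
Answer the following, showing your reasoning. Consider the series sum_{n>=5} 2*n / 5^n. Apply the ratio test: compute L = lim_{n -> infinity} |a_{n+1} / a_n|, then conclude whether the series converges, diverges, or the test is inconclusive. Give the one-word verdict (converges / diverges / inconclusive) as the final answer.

Let a_n denote the general term. Form the ratio a_{n+1}/a_n and simplify:
a_{n+1}/a_n = (n + 1)/(5*n)
Take the limit as n -> infinity: L = 1/5.
Since L = 1/5 < 1, the ratio test implies the series converges.

converges


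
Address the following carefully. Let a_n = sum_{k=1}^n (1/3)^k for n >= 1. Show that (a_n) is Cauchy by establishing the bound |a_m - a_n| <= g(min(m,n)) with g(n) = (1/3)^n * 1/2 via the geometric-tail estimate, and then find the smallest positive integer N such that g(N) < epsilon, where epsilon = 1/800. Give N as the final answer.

For m > n >= 1: |a_m - a_n| = sum_{k=n+1}^m (1/3)^k < sum_{k=n+1}^infinity (1/3)^k = (1/3)^(n+1) / (1 - 1/3) = (1/3)^n * (1/3) * (3/2) = (1/3)^n * 1/2.
So g(n) = (1/3)^n / 2. Since g(n) -> 0, (a_n) is Cauchy.
Now solve g(N) < 1/800: (1/3)^N / 2 < 1/800 <=> 3^N > 1 / (2 * 1/800) = 400.
Check powers of 3: 3^5 = 243 <= 400, 3^6 = 729 > 400.
So the smallest such N is 6. Check: g(6) = 1/(2 * 729) = 1/1458 < 1/800.

6


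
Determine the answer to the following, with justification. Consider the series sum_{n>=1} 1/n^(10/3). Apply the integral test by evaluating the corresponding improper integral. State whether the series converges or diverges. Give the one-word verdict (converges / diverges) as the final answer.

Let f(x) = x^(-10/3). Then f is positive, continuous, and decreasing on [1, infinity), so the integral test applies.
Compute the improper integral int_{1}^infinity f(x) dx:
  antiderivative F(x) = -3/(7*x^(7/3)).
  As x -> infinity, F(x) -> 0 (since p = 10/3 > 1).
  So int = F(infinity) - F(1) = 0 - (-3/7) = 3/7.
  Finite, so by the integral test, the series converges.

converges


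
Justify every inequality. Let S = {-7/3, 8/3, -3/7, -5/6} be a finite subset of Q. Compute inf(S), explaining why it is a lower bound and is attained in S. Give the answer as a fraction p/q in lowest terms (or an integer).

S is finite, so inf(S) = min(S).
Sorted increasing:
-7/3, -5/6, -3/7, 8/3
The extremum is -7/3.
For every x in S, x >= -7/3. And -7/3 is in S, so it is attained.
Therefore inf(S) = -7/3.

-7/3


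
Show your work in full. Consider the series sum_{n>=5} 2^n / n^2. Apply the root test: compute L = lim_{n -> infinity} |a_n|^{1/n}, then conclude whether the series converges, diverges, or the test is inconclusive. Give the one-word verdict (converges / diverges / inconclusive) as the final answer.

Let a_n denote the general term. Form |a_n|^(1/n) and simplify:
|a_n|^(1/n) = 2/n^(2/n)
Take the limit as n -> infinity: L = 2.
Since L = 2 > 1, the root test implies divergence.

diverges


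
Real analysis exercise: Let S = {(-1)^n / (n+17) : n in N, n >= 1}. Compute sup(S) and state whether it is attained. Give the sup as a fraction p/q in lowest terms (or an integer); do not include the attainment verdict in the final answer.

Analysis:
- Values: -1/18, 1/19, -1/20, 1/21, -1/22, ...
- Positive terms (even n): 1/(2+17), 1/(4+17), ... decreasing -> max = 1/19 (n=2).
- Negative terms (odd n): -1/(1+17), -1/(3+17), ... increasing -> min = -1/18 (n=1).
- So sup = 1/19 (attained at n=2); inf = -1/18 (attained at n=1).
Conclusion: sup(S) = 1/19, attained in S.

1/19


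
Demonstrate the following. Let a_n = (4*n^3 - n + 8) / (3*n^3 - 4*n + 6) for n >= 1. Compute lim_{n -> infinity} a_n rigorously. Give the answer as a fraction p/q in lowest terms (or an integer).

Divide numerator and denominator by n^3, the highest power:
numerator / n^3 = 4 - 1/n^2 + 8/n^3
denominator / n^3 = 3 - 4/n^2 + 6/n^3
As n -> infinity, all terms of the form c/n^k (k >= 1) tend to 0.
So numerator / n^3 -> 4 and denominator / n^3 -> 3.
Therefore lim a_n = 4/3.

4/3


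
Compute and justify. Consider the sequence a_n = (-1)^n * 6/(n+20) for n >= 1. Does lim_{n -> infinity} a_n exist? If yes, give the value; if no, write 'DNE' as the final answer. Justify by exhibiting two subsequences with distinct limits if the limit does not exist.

Examine the behaviour of a_n along subsequences.
Even-n subsequence a_{2k} = 6/(2k+20) -> 0. Odd-n subsequence a_{2k+1} = -6/(2k+21) -> 0. Both tend to 0, which suggests the limit is 0; verify directly.
|a_n - 0| = 6/(n+20) < 6/n for every n >= 1.
Given epsilon > 0, choose a positive integer N > 6/epsilon. Then for all n >= N, |a_n| < 6/n <= 6/N < epsilon.
So by the definition of the limit, lim a_n exists and equals 0.

0


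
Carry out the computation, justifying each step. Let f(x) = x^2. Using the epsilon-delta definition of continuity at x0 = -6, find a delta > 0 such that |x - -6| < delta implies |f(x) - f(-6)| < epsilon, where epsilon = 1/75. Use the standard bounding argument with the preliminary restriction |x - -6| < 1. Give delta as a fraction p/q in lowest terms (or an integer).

Factor: |x^2 - (-6)^2| = |x - -6| * |x + -6|.
Impose |x - -6| < 1 first. Then |x + -6| = |(x - -6) + 2*(-6)| <= |x - -6| + 2*|-6| < 1 + 12 = 13.
So |x^2 - (-6)^2| < delta * 13.
We need delta * 13 <= 1/75, i.e. delta <= 1/75/13 = 1/975.
Since 1/975 < 1, this is tighter than 1; take delta = 1/975.
So delta = 1/975 works.

1/975


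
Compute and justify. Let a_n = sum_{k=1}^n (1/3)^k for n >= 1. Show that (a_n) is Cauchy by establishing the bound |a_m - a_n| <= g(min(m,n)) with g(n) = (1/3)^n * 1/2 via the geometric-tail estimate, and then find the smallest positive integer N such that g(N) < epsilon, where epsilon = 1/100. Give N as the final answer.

For m > n >= 1: |a_m - a_n| = sum_{k=n+1}^m (1/3)^k < sum_{k=n+1}^infinity (1/3)^k = (1/3)^(n+1) / (1 - 1/3) = (1/3)^n * (1/3) * (3/2) = (1/3)^n * 1/2.
So g(n) = (1/3)^n / 2. Since g(n) -> 0, (a_n) is Cauchy.
Now solve g(N) < 1/100: (1/3)^N / 2 < 1/100 <=> 3^N > 1 / (2 * 1/100) = 50.
Check powers of 3: 3^3 = 27 <= 50, 3^4 = 81 > 50.
So the smallest such N is 4. Check: g(4) = 1/(2 * 81) = 1/162 < 1/100.

4


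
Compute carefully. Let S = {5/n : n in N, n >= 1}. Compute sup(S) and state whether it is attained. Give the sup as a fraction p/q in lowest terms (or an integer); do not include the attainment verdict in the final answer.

Analysis:
- Values: 5, 5/2, 5/3, 5/4, ... strictly decreasing.
- The maximum is 5 (n=1); sup = 5 (attained).
- The set is bounded below by 0; 5/n -> 0 so 0 is the greatest lower bound.
- 0 is not in the set, so inf = 0 is not attained.
Conclusion: sup(S) = 5, attained in S.

5


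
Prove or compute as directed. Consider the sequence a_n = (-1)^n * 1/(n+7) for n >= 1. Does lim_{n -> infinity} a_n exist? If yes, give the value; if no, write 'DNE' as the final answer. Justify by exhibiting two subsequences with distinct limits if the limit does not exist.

Examine the behaviour of a_n along subsequences.
Even-n subsequence a_{2k} = 1/(2k+7) -> 0. Odd-n subsequence a_{2k+1} = -1/(2k+8) -> 0. Both tend to 0, which suggests the limit is 0; verify directly.
|a_n - 0| = 1/(n+7) < 1/n for every n >= 1.
Given epsilon > 0, choose a positive integer N > 1/epsilon. Then for all n >= N, |a_n| < 1/n <= 1/N < epsilon.
So by the definition of the limit, lim a_n exists and equals 0.

0


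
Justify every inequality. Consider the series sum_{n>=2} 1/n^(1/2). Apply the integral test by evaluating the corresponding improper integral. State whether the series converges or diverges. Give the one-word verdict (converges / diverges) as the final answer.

Let f(x) = 1/sqrt(x). Then f is positive, continuous, and decreasing on [2, infinity), so the integral test applies.
Compute the improper integral int_{2}^infinity f(x) dx:
  antiderivative F(x) = 2*sqrt(x).
  As x -> infinity, F(x) -> infinity (since p = 1/2 < 1).
  So the integral diverges. By the integral test, the series diverges.

diverges


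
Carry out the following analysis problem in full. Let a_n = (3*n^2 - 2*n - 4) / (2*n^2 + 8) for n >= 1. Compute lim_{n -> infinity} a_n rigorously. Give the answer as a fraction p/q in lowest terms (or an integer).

Divide numerator and denominator by n^2, the highest power:
numerator / n^2 = 3 - 2/n - 4/n^2
denominator / n^2 = 2 + 8/n^2
As n -> infinity, all terms of the form c/n^k (k >= 1) tend to 0.
So numerator / n^2 -> 3 and denominator / n^2 -> 2.
Therefore lim a_n = 3/2.

3/2


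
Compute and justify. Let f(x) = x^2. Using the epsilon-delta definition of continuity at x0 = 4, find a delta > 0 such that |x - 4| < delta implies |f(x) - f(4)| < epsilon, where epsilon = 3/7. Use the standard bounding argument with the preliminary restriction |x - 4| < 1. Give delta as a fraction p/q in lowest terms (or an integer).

Factor: |x^2 - (4)^2| = |x - 4| * |x + 4|.
Impose |x - 4| < 1 first. Then |x + 4| = |(x - 4) + 2*(4)| <= |x - 4| + 2*|4| < 1 + 8 = 9.
So |x^2 - (4)^2| < delta * 9.
We need delta * 9 <= 3/7, i.e. delta <= 3/7/9 = 1/21.
Since 1/21 < 1, this is tighter than 1; take delta = 1/21.
So delta = 1/21 works.

1/21


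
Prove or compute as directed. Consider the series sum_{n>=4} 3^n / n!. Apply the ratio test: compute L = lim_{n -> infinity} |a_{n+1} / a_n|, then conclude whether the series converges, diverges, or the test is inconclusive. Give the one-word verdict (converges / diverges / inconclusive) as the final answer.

Let a_n denote the general term. Form the ratio a_{n+1}/a_n and simplify:
a_{n+1}/a_n = 3/(n + 1)
Take the limit as n -> infinity: L = 0.
Since L = 0 < 1, the ratio test implies the series converges.

converges


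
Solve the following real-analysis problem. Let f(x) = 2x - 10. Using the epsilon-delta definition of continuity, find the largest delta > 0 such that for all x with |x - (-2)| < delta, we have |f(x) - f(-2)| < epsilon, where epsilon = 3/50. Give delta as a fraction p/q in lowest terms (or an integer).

We compute f(-2) = 2*(-2) - 10 = -14.
|f(x) - f(-2)| = |2x - 10 - (-14)| = |2(x - (-2))| = 2|x - (-2)|.
We need 2|x - (-2)| < 3/50, i.e. |x - (-2)| < 3/50 / 2 = 3/100.
So any delta <= 3/100 works. Conversely, if delta > 3/100, then x = -2 + 3/100 satisfies |x - (-2)| = 3/100 < delta but |f(x) - f(-2)| = 2 * 3/100 = 3/50, which is not < 3/50; so no larger delta works.
Hence the largest such delta is 3/100.

3/100


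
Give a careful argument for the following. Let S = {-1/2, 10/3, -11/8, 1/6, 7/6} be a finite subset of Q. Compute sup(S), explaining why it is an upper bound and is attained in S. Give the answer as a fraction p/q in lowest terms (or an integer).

S is finite, so sup(S) = max(S).
Sorted decreasing:
10/3, 7/6, 1/6, -1/2, -11/8
The extremum is 10/3.
For every x in S, x <= 10/3. And 10/3 is in S, so it is attained.
Therefore sup(S) = 10/3.

10/3


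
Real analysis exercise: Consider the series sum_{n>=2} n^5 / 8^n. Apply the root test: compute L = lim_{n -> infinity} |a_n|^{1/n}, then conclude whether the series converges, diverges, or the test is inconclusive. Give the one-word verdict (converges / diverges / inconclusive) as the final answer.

Let a_n denote the general term. Form |a_n|^(1/n) and simplify:
|a_n|^(1/n) = n^(5/n)/8
Take the limit as n -> infinity: L = 1/8.
Since L = 1/8 < 1, the root test implies convergence.

converges


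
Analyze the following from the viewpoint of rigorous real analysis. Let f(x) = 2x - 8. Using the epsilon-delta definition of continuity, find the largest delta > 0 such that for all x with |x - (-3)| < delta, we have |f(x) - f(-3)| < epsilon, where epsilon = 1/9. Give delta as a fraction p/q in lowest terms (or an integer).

We compute f(-3) = 2*(-3) - 8 = -14.
|f(x) - f(-3)| = |2x - 8 - (-14)| = |2(x - (-3))| = 2|x - (-3)|.
We need 2|x - (-3)| < 1/9, i.e. |x - (-3)| < 1/9 / 2 = 1/18.
So any delta <= 1/18 works. Conversely, if delta > 1/18, then x = -3 + 1/18 satisfies |x - (-3)| = 1/18 < delta but |f(x) - f(-3)| = 2 * 1/18 = 1/9, which is not < 1/9; so no larger delta works.
Hence the largest such delta is 1/18.

1/18


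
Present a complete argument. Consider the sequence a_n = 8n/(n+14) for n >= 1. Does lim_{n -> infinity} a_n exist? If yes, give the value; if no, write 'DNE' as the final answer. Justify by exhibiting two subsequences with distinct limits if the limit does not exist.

Examine the behaviour of a_n along subsequences.
Even-n subsequence a_{2k} = 8(2k)/(2k+14) -> 8. Odd-n subsequence a_{2k+1} = 8(2k+1)/(2k+15) -> 8. Both tend to 8, which suggests the limit is 8; verify directly.
|a_n - 8| = |8n - 8(n+14)| / (n+14) = 112/(n+14) < 112/n for every n >= 1.
Given epsilon > 0, choose a positive integer N > 112/epsilon. Then for all n >= N, |a_n - 8| < 112/n <= 112/N < epsilon.
So by the definition of the limit, lim a_n exists and equals 8.

8


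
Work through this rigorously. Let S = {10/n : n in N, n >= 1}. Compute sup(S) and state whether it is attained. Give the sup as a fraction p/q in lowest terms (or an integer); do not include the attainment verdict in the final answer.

Analysis:
- Values: 10, 5, 10/3, 5/2, ... strictly decreasing.
- The maximum is 10 (n=1); sup = 10 (attained).
- The set is bounded below by 0; 10/n -> 0 so 0 is the greatest lower bound.
- 0 is not in the set, so inf = 0 is not attained.
Conclusion: sup(S) = 10, attained in S.

10


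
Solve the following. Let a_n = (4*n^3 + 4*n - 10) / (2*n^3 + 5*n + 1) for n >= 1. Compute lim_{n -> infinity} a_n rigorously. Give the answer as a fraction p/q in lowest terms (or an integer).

Divide numerator and denominator by n^3, the highest power:
numerator / n^3 = 4 + 4/n^2 - 10/n^3
denominator / n^3 = 2 + 5/n^2 + n^(-3)
As n -> infinity, all terms of the form c/n^k (k >= 1) tend to 0.
So numerator / n^3 -> 4 and denominator / n^3 -> 2.
Therefore lim a_n = 2.

2


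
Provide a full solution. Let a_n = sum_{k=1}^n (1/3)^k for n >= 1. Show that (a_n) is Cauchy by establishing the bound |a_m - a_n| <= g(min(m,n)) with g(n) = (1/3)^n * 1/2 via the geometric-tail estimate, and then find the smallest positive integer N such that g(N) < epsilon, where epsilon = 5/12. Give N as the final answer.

For m > n >= 1: |a_m - a_n| = sum_{k=n+1}^m (1/3)^k < sum_{k=n+1}^infinity (1/3)^k = (1/3)^(n+1) / (1 - 1/3) = (1/3)^n * (1/3) * (3/2) = (1/3)^n * 1/2.
So g(n) = (1/3)^n / 2. Since g(n) -> 0, (a_n) is Cauchy.
Now solve g(N) < 5/12: (1/3)^N / 2 < 5/12 <=> 3^N > 1 / (2 * 5/12) = 6/5.
Check powers of 3: 3^0 = 1 <= 6/5, 3^1 = 3 > 6/5.
So the smallest such N is 1. Check: g(1) = 1/(2 * 3) = 1/6 < 5/12.

1


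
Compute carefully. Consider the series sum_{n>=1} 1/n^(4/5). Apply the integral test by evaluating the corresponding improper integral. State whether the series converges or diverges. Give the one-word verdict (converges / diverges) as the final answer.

Let f(x) = x^(-4/5). Then f is positive, continuous, and decreasing on [1, infinity), so the integral test applies.
Compute the improper integral int_{1}^infinity f(x) dx:
  antiderivative F(x) = 5*x^(1/5).
  As x -> infinity, F(x) -> infinity (since p = 4/5 < 1).
  So the integral diverges. By the integral test, the series diverges.

diverges


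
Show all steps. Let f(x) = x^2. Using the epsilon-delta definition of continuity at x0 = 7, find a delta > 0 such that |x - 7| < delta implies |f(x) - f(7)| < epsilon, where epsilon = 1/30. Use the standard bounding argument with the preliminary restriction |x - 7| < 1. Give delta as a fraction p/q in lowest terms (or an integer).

Factor: |x^2 - (7)^2| = |x - 7| * |x + 7|.
Impose |x - 7| < 1 first. Then |x + 7| = |(x - 7) + 2*(7)| <= |x - 7| + 2*|7| < 1 + 14 = 15.
So |x^2 - (7)^2| < delta * 15.
We need delta * 15 <= 1/30, i.e. delta <= 1/30/15 = 1/450.
Since 1/450 < 1, this is tighter than 1; take delta = 1/450.
So delta = 1/450 works.

1/450


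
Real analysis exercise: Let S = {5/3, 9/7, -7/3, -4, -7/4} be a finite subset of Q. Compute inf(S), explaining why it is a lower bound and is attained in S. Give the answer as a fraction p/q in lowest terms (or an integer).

S is finite, so inf(S) = min(S).
Sorted increasing:
-4, -7/3, -7/4, 9/7, 5/3
The extremum is -4.
For every x in S, x >= -4. And -4 is in S, so it is attained.
Therefore inf(S) = -4.

-4


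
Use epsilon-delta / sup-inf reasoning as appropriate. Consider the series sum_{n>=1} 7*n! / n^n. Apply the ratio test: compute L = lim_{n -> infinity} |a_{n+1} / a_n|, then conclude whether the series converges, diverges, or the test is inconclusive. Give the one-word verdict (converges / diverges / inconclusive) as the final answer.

Let a_n denote the general term. Form the ratio a_{n+1}/a_n and simplify:
a_{n+1}/a_n = (n/(n + 1))^n
Take the limit as n -> infinity: L = exp(-1).
Since L = exp(-1) < 1, the ratio test implies the series converges.

converges


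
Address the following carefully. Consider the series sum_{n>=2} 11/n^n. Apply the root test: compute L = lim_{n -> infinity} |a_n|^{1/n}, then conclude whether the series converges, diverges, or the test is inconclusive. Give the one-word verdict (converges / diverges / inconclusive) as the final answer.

Let a_n denote the general term. Form |a_n|^(1/n) and simplify:
|a_n|^(1/n) = 11^(1/n)/n
Take the limit as n -> infinity: L = 0.
Since L = 0 < 1, the root test implies convergence.

converges


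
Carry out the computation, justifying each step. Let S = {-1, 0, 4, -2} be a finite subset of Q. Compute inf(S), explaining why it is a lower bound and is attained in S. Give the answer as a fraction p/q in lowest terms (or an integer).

S is finite, so inf(S) = min(S).
Sorted increasing:
-2, -1, 0, 4
The extremum is -2.
For every x in S, x >= -2. And -2 is in S, so it is attained.
Therefore inf(S) = -2.

-2


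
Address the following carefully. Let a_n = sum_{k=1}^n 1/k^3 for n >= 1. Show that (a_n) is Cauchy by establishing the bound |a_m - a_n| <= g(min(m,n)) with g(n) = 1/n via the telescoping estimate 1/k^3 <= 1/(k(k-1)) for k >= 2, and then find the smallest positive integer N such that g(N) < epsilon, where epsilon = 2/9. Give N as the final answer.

For m > n >= 1: |a_m - a_n| = sum_{k=n+1}^m 1/k^3.
Use 1/k^3 <= 1/(k(k-1)) = 1/(k-1) - 1/k for k >= 2 (which holds since k^3 >= k^2 >= k(k-1) for k >= 2):
sum_{k=n+1}^m 1/k^3 <= sum_{k=n+1}^m (1/(k-1) - 1/k) = 1/n - 1/m <= 1/n.
By symmetry the same bound holds with n,m swapped, so |a_m - a_n| <= 1/min(m,n) = g(min(m,n)). Since g(n) -> 0, (a_n) is Cauchy.
Now solve g(N) < 2/9: 1/N < 2/9 <=> N > 1/(2/9) = 9/2.
The smallest integer strictly greater than 9/2 is N = 5.
Check: g(5) = 1/5 < 2/9; g(4) = 1/4 >= 2/9. So N = 5.

5


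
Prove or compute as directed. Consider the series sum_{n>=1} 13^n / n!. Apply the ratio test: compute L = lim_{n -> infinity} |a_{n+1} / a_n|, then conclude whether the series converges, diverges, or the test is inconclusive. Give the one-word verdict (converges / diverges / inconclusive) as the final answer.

Let a_n denote the general term. Form the ratio a_{n+1}/a_n and simplify:
a_{n+1}/a_n = 13/(n + 1)
Take the limit as n -> infinity: L = 0.
Since L = 0 < 1, the ratio test implies the series converges.

converges


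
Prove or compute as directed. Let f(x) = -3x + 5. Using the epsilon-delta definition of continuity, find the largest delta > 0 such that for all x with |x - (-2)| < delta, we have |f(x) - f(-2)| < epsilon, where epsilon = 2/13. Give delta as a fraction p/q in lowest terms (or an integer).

We compute f(-2) = -3*(-2) + 5 = 11.
|f(x) - f(-2)| = |-3x + 5 - (11)| = |-3(x - (-2))| = 3|x - (-2)|.
We need 3|x - (-2)| < 2/13, i.e. |x - (-2)| < 2/13 / 3 = 2/39.
So any delta <= 2/39 works. Conversely, if delta > 2/39, then x = -2 + 2/39 satisfies |x - (-2)| = 2/39 < delta but |f(x) - f(-2)| = 3 * 2/39 = 2/13, which is not < 2/13; so no larger delta works.
Hence the largest such delta is 2/39.

2/39


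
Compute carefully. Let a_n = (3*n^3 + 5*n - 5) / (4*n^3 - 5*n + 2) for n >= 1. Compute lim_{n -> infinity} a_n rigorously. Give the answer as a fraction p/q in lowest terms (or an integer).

Divide numerator and denominator by n^3, the highest power:
numerator / n^3 = 3 + 5/n^2 - 5/n^3
denominator / n^3 = 4 - 5/n^2 + 2/n^3
As n -> infinity, all terms of the form c/n^k (k >= 1) tend to 0.
So numerator / n^3 -> 3 and denominator / n^3 -> 4.
Therefore lim a_n = 3/4.

3/4


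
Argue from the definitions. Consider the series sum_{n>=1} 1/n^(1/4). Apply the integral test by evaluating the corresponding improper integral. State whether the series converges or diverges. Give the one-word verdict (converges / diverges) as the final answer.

Let f(x) = x^(-1/4). Then f is positive, continuous, and decreasing on [1, infinity), so the integral test applies.
Compute the improper integral int_{1}^infinity f(x) dx:
  antiderivative F(x) = 4*x^(3/4)/3.
  As x -> infinity, F(x) -> infinity (since p = 1/4 < 1).
  So the integral diverges. By the integral test, the series diverges.

diverges


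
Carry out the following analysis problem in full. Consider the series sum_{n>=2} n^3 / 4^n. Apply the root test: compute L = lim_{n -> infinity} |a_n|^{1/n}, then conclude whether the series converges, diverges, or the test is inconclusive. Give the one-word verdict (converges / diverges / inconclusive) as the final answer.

Let a_n denote the general term. Form |a_n|^(1/n) and simplify:
|a_n|^(1/n) = n^(3/n)/4
Take the limit as n -> infinity: L = 1/4.
Since L = 1/4 < 1, the root test implies convergence.

converges


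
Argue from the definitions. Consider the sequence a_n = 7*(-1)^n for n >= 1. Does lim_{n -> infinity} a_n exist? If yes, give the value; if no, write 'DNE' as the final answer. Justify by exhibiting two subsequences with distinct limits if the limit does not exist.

Examine the behaviour of a_n along subsequences.
Even-n subsequence a_{2k} = 7 -> 7. Odd-n subsequence a_{2k+1} = -7 -> -7.
Since these two subsequential limits are 7 and -7, distinct, the full sequence cannot converge (a convergent sequence has all subsequences tending to the same limit). So lim a_n does not exist.

DNE


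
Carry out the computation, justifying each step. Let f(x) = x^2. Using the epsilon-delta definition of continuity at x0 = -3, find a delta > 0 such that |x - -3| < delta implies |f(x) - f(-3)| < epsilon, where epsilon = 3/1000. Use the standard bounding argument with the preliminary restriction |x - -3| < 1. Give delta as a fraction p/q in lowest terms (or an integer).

Factor: |x^2 - (-3)^2| = |x - -3| * |x + -3|.
Impose |x - -3| < 1 first. Then |x + -3| = |(x - -3) + 2*(-3)| <= |x - -3| + 2*|-3| < 1 + 6 = 7.
So |x^2 - (-3)^2| < delta * 7.
We need delta * 7 <= 3/1000, i.e. delta <= 3/1000/7 = 3/7000.
Since 3/7000 < 1, this is tighter than 1; take delta = 3/7000.
So delta = 3/7000 works.

3/7000


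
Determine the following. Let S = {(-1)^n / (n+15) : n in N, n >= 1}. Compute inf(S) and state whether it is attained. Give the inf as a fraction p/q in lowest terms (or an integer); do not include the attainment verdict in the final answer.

Analysis:
- Values: -1/16, 1/17, -1/18, 1/19, -1/20, ...
- Positive terms (even n): 1/(2+15), 1/(4+15), ... decreasing -> max = 1/17 (n=2).
- Negative terms (odd n): -1/(1+15), -1/(3+15), ... increasing -> min = -1/16 (n=1).
- So sup = 1/17 (attained at n=2); inf = -1/16 (attained at n=1).
Conclusion: inf(S) = -1/16, attained in S.

-1/16


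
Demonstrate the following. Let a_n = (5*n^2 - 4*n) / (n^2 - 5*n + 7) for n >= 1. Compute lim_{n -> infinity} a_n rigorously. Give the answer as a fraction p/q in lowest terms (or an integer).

Divide numerator and denominator by n^2, the highest power:
numerator / n^2 = 5 - 4/n
denominator / n^2 = 1 - 5/n + 7/n^2
As n -> infinity, all terms of the form c/n^k (k >= 1) tend to 0.
So numerator / n^2 -> 5 and denominator / n^2 -> 1.
Therefore lim a_n = 5.

5


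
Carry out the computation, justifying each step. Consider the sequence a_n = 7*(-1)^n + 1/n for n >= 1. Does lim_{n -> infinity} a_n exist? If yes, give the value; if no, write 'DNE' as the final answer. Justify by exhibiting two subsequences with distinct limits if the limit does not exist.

Examine the behaviour of a_n along subsequences.
a_{2k} = 7 + 1/(2k) -> 7. a_{2k+1} = -7 + 1/(2k+1) -> -7.
Since these two subsequential limits are 7 and -7, distinct, the full sequence cannot converge (a convergent sequence has all subsequences tending to the same limit). So lim a_n does not exist.

DNE


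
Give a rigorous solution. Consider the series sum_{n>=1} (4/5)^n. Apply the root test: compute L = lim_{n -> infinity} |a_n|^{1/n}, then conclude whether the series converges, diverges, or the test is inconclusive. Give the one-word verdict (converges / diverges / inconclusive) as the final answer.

Let a_n denote the general term. Form |a_n|^(1/n) and simplify:
|a_n|^(1/n) = 4/5
Take the limit as n -> infinity: L = 4/5.
Since L = 4/5 < 1, the root test implies convergence.

converges


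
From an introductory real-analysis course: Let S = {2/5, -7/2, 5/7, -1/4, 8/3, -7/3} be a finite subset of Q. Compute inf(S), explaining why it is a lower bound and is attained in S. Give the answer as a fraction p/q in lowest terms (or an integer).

S is finite, so inf(S) = min(S).
Sorted increasing:
-7/2, -7/3, -1/4, 2/5, 5/7, 8/3
The extremum is -7/2.
For every x in S, x >= -7/2. And -7/2 is in S, so it is attained.
Therefore inf(S) = -7/2.

-7/2


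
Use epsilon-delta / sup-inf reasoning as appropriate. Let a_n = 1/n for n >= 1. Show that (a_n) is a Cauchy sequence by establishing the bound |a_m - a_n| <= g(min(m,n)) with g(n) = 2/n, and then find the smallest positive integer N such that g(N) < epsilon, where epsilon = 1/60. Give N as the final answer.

For any m, n >= 1, by the triangle inequality:
|a_m - a_n| = |1/m - 1/n| <= 1/m + 1/n <= 2/min(m,n).
So g(n) = 2/n bounds the Cauchy difference. Since g(n) -> 0, (a_n) is Cauchy.
Now solve g(N) < 1/60: 2/N < 1/60 <=> N > 2 / (1/60) = 120.
The smallest integer strictly greater than 120 is N = 121.
Check: g(121) = 2/121 = 2/121 < 1/60; g(120) = 1/60 >= 1/60. So N = 121.

121


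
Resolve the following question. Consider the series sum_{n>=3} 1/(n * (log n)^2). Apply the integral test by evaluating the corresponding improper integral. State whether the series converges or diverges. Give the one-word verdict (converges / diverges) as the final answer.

Let f(x) = 1/(x*log(x)^2). Then f is positive, continuous, and decreasing on [3, infinity), so the integral test applies.
Compute the improper integral int_{3}^infinity f(x) dx:
  antiderivative F(x) = -1/log(x).
  F(x) -> 0 as x -> infinity.  int = 0 - F(3) = 1/log(3) < infinity. By the integral test, the series converges.

converges


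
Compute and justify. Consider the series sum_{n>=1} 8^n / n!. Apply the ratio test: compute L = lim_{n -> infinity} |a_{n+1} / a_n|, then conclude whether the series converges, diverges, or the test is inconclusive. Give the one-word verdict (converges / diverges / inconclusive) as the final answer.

Let a_n denote the general term. Form the ratio a_{n+1}/a_n and simplify:
a_{n+1}/a_n = 8/(n + 1)
Take the limit as n -> infinity: L = 0.
Since L = 0 < 1, the ratio test implies the series converges.

converges


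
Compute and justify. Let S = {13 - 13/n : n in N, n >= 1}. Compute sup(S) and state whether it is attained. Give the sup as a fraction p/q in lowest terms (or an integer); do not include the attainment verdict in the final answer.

Analysis:
- Values: 0, 13/2, 26/3, 39/4, ... strictly increasing.
- Minimum is 0 (n=1); inf = 0 (attained).
- 13 - 13/n -> 13 from below; sup = 13, not attained.
Conclusion: sup(S) = 13, not attained in S.

13


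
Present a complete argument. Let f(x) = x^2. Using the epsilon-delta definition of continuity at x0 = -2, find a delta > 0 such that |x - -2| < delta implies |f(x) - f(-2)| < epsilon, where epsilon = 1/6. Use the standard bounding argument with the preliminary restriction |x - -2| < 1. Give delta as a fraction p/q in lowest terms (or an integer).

Factor: |x^2 - (-2)^2| = |x - -2| * |x + -2|.
Impose |x - -2| < 1 first. Then |x + -2| = |(x - -2) + 2*(-2)| <= |x - -2| + 2*|-2| < 1 + 4 = 5.
So |x^2 - (-2)^2| < delta * 5.
We need delta * 5 <= 1/6, i.e. delta <= 1/6/5 = 1/30.
Since 1/30 < 1, this is tighter than 1; take delta = 1/30.
So delta = 1/30 works.

1/30


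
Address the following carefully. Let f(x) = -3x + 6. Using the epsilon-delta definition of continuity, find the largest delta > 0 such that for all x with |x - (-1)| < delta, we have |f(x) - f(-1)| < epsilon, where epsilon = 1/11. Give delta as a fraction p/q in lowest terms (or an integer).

We compute f(-1) = -3*(-1) + 6 = 9.
|f(x) - f(-1)| = |-3x + 6 - (9)| = |-3(x - (-1))| = 3|x - (-1)|.
We need 3|x - (-1)| < 1/11, i.e. |x - (-1)| < 1/11 / 3 = 1/33.
So any delta <= 1/33 works. Conversely, if delta > 1/33, then x = -1 + 1/33 satisfies |x - (-1)| = 1/33 < delta but |f(x) - f(-1)| = 3 * 1/33 = 1/11, which is not < 1/11; so no larger delta works.
Hence the largest such delta is 1/33.

1/33


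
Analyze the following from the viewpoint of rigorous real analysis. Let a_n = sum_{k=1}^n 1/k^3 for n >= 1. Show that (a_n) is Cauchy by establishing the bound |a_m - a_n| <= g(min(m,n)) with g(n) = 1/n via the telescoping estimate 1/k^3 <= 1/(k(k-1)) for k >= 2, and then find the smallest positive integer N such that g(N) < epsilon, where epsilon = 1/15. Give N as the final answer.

For m > n >= 1: |a_m - a_n| = sum_{k=n+1}^m 1/k^3.
Use 1/k^3 <= 1/(k(k-1)) = 1/(k-1) - 1/k for k >= 2 (which holds since k^3 >= k^2 >= k(k-1) for k >= 2):
sum_{k=n+1}^m 1/k^3 <= sum_{k=n+1}^m (1/(k-1) - 1/k) = 1/n - 1/m <= 1/n.
By symmetry the same bound holds with n,m swapped, so |a_m - a_n| <= 1/min(m,n) = g(min(m,n)). Since g(n) -> 0, (a_n) is Cauchy.
Now solve g(N) < 1/15: 1/N < 1/15 <=> N > 1/(1/15) = 15.
The smallest integer strictly greater than 15 is N = 16.
Check: g(16) = 1/16 < 1/15; g(15) = 1/15 >= 1/15. So N = 16.

16


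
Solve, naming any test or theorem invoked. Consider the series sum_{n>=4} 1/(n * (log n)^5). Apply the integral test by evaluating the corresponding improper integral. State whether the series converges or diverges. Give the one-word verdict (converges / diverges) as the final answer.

Let f(x) = 1/(x*log(x)^5). Then f is positive, continuous, and decreasing on [4, infinity), so the integral test applies.
Compute the improper integral int_{4}^infinity f(x) dx:
  antiderivative F(x) = -1/(4*log(x)^4).
  F(x) -> 0 as x -> infinity.  int = 0 - F(4) = 1/(4*log(4)^4) < infinity. By the integral test, the series converges.

converges


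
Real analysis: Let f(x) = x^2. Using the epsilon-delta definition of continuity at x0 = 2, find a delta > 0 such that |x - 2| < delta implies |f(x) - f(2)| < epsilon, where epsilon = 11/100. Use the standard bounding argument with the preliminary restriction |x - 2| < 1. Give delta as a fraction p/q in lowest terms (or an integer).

Factor: |x^2 - (2)^2| = |x - 2| * |x + 2|.
Impose |x - 2| < 1 first. Then |x + 2| = |(x - 2) + 2*(2)| <= |x - 2| + 2*|2| < 1 + 4 = 5.
So |x^2 - (2)^2| < delta * 5.
We need delta * 5 <= 11/100, i.e. delta <= 11/100/5 = 11/500.
Since 11/500 < 1, this is tighter than 1; take delta = 11/500.
So delta = 11/500 works.

11/500
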